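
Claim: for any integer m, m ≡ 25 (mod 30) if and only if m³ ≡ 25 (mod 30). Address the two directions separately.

[⇐] Suppose m³ ≡ 25 (mod 30). The only residue r in {0, …, 29} with r³ ≡ 25 (mod 30) is r = 25, so m ≡ 25 (mod 30).

[⇒] Suppose m ≡ 25 (mod 30). Write m = 30j + 25. Then (30j + 25)³ = 27000j³ + 67500j² + 56250j + 15625 = 30(900j³ + 2250j² + 1875j + 520) + 25, so m³ ≡ 25 (mod 30).

Both implications hold.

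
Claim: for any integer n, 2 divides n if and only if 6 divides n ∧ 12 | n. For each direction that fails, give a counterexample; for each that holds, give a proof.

Only the converse holds.

(⟹) This fails: take n = 2. Certainly 2 ∣ 2, but 6 ∤ 2.

(⟸) Suppose 6 ∣ n and 12 ∣ n. Any common multiple of 6 and 12 is a multiple of their lcm; here lcm(6, 12) = 6·12/gcd(6, 12) = 72/6 = 12, so 12 ∣ n. Since 2 ∣ 12, it follows that 2 ∣ n.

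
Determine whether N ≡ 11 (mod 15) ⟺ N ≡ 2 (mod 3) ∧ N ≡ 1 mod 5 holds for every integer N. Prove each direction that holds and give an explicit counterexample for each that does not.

(⟹) Suppose N ≡ 11 (mod 15); write N = 15j + 11. Since 3 ∣ 15, reducing mod 3 gives N ≡ 11 ≡ 2 (mod 3); since 5 ∣ 15, reducing mod 5 gives N ≡ 11 ≡ 1 (mod 5).

(⟸) Conversely, if N ≡ 2 (mod 3) and N ≡ 1 (mod 5), then by the Chinese remainder theorem N ≡ 11 (mod 15). This is exactly N ≡ 11 (mod 15).

The biconditional holds.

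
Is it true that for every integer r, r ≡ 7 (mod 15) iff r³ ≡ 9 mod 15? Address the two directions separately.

Neither direction holds.

(⟹) This fails: take r = 7. Then 7 ≡ 7 (mod 15), but 7³ = 343 ≡ 13 (mod 15), not 9.

(⟸) This fails: take r = 9. Then 9³ = 729 ≡ 9 (mod 15), yet 9 ≡ 9 (mod 15), not 7.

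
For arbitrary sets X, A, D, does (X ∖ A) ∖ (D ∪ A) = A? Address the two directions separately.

Forward inclusion. This inclusion fails. Take X = {1}, A = ∅, D = ∅; then 1 ∈ (X ∖ A) ∖ (D ∪ A) but 1 ∉ A.

Reverse inclusion. This inclusion fails. Take X = ∅, A = {1}, D = ∅; then 1 ∈ A but 1 ∉ (X ∖ A) ∖ (D ∪ A).

Neither inclusion holds.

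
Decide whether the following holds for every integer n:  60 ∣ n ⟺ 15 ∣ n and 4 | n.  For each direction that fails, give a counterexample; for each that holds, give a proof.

(→) If 60 ∣ n, write n = 60q. Since 60 = 4·15, n = 15·(4q), so 15 ∣ n; and since 60 = 15·4, n = 4·(15q), so 4 ∣ n.

(←) Suppose 15 ∣ n and 4 ∣ n. Any common multiple of 15 and 4 is a multiple of their lcm; here gcd(15, 4) = 1, so lcm(15, 4) = 15·4 = 60, so 60 ∣ n.

Both directions hold; the statement is true.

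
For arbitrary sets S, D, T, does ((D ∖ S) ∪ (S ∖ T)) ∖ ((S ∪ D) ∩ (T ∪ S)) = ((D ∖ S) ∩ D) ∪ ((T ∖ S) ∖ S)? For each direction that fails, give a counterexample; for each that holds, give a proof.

(⟹) Let x ∈ ((D ∖ S) ∪ (S ∖ T)) ∖ ((S ∪ D) ∩ (T ∪ S)). Then x ∈ D and x ∉ S, T, from which x ∈ ((D ∖ S) ∩ D) ∪ ((T ∖ S) ∖ S).

(⟸) This inclusion fails. Take S = ∅, D = ∅, T = {1}; then 1 ∈ ((D ∖ S) ∩ D) ∪ ((T ∖ S) ∖ S) but 1 ∉ ((D ∖ S) ∪ (S ∖ T)) ∖ ((S ∪ D) ∩ (T ∪ S)).

Only the forward inclusion holds.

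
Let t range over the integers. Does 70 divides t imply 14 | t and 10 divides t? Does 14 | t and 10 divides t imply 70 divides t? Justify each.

Both directions hold.

Converse. Suppose 14 ∣ t and 10 ∣ t. Any common multiple of 14 and 10 is a multiple of their lcm; here lcm(14, 10) = 14·10/gcd(14, 10) = 140/2 = 70, so 70 ∣ t.

Forward direction. If 70 ∣ t, write t = 70q. Since 70 = 5·14, t = 14·(5q), so 14 ∣ t; and since 70 = 7·10, t = 10·(7q), so 10 ∣ t.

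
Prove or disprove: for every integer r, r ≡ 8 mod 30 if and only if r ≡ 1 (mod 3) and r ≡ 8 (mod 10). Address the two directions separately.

Neither implication holds.

(⇒) This fails: r = 8 gives 8 ≡ 8 (mod 30) but 8 ≡ 2 (mod 3), so the conjunction on the right does not hold.

(⇐) This fails: r = 28 satisfies both congruences on the right (28 ≡ 1 mod 3 and 28 ≡ 8 mod 10) yet 28 ≡ 28 (mod 30), not 8.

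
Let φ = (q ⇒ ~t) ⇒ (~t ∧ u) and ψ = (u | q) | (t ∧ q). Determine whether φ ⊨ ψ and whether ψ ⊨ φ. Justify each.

(⇒) Assume the antecedent. If u is true, (u | q) | (t ∧ q) reduces to true regardless of the other variables. If u is false, the antecedent forces (u = F, t = T, q = T), and (u | q) | (t ∧ q) holds there. Either way (u | q) | (t ∧ q) holds.

(⇐) This fails. Under u = T, t = T, q = F, the left side is false but the right side is true.

Only the forward implication holds.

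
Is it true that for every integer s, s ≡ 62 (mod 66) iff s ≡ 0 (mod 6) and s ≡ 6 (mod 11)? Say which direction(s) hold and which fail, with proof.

(→) This fails: s = 62 gives 62 ≡ 62 (mod 66) but 62 ≡ 2 (mod 6), so the conjunction on the right does not hold.

(←) This fails: s = 6 satisfies both congruences on the right (6 ≡ 0 mod 6 and 6 ≡ 6 mod 11) yet 6 ≡ 6 (mod 66), not 62.

(⇒) fails and (⇐) fails.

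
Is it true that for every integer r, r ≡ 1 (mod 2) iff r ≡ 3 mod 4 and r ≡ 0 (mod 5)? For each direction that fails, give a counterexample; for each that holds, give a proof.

[⇒] This fails: r = 1 gives 1 ≡ 1 (mod 2) but 1 ≡ 1 (mod 4), so the conjunction on the right does not hold.

[⇐] Conversely, if r ≡ 3 (mod 4) and r ≡ 0 (mod 5), then by the Chinese remainder theorem r ≡ 15 (mod 20). Since 15 ≡ 1 (mod 2) and 2 ∣ 20, we get r ≡ 1 (mod 2).

The forward direction fails; the converse holds.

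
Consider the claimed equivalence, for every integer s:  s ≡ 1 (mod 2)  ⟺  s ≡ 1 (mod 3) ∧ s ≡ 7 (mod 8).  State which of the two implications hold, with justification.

(←) If s ≡ 1 (mod 3) and s ≡ 7 (mod 8), then by the Chinese remainder theorem s ≡ 7 (mod 24). Since 7 ≡ 1 (mod 2) and 2 ∣ 24, we get s ≡ 1 (mod 2).

(→) This fails: s = 1 gives 1 ≡ 1 (mod 2) but 1 ≡ 1 (mod 8), so the conjunction on the right does not hold.

Only the converse holds.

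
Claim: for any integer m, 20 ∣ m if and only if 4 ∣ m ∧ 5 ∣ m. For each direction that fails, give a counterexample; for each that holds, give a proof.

Both directions hold; the statement is true.

(⇐) Suppose 4 ∣ m and 5 ∣ m. Any common multiple of 4 and 5 is a multiple of their lcm; here gcd(4, 5) = 1, so lcm(4, 5) = 4·5 = 20, so 20 ∣ m.

(⇒) If 20 ∣ m, write m = 20q. Since 20 = 5·4, m = 4·(5q), so 4 ∣ m; and since 20 = 4·5, m = 5·(4q), so 5 ∣ m.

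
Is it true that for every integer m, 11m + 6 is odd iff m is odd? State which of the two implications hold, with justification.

(⇐) Suppose m is odd; write m = 2j + 1. Then 11m + 6 = 11·(2j + 1) + 6 = 2·11j + 17, which is odd.

(⇒) Suppose 11m + 6 is odd. Since 11 is odd, 11m and m have the same parity, so 11m + 6 ≡ m + 6 (mod 2). As 6 is even, 11m + 6 is odd exactly when m is odd. Thus m is odd.

The biconditional holds.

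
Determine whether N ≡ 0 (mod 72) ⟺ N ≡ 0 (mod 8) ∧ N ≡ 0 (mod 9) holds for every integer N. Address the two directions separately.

(→) Suppose N ≡ 0 (mod 72); write N = 72j + 0. Since 8 ∣ 72, reducing mod 8 gives N ≡ 0 (mod 8); since 9 ∣ 72, reducing mod 9 gives N ≡ 0 (mod 9).

(←) Conversely, if N ≡ 0 (mod 8) and N ≡ 0 (mod 9), then by the Chinese remainder theorem N ≡ 0 (mod 72). This is exactly N ≡ 0 (mod 72).

The biconditional holds.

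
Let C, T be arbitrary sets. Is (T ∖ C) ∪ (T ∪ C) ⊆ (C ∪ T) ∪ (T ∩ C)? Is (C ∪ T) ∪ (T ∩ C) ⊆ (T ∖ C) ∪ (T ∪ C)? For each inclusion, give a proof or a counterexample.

Forward inclusion. Let x ∈ (T ∖ C) ∪ (T ∪ C). Then either x ∈ C and x ∉ T; or x ∈ T and x ∉ C; or x ∈ C ∩ T. In each case x ∈ (C ∪ T) ∪ (T ∩ C), so (T ∖ C) ∪ (T ∪ C) ⊆ (C ∪ T) ∪ (T ∩ C).

Reverse inclusion. Let x ∈ (C ∪ T) ∪ (T ∩ C). Then either x ∈ C and x ∉ T; or x ∈ T and x ∉ C; or x ∈ C ∩ T. In each case x ∈ (T ∖ C) ∪ (T ∪ C), so (C ∪ T) ∪ (T ∩ C) ⊆ (T ∖ C) ∪ (T ∪ C).

The two sets are equal.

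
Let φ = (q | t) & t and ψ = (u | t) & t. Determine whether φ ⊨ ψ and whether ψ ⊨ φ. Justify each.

[⇒] Assume the antecedent. If q is true, the antecedent forces (q = T, u = F, t = T) or (q = T, u = T, t = T), and (u | t) & t holds there. If q is false, the antecedent forces (q = F, u = F, t = T) or (q = F, u = T, t = T), and (u | t) & t holds there. Either way (u | t) & t holds.

[⇐] Assume the antecedent. If q is true, the antecedent forces (q = T, u = F, t = T) or (q = T, u = T, t = T), and (q | t) & t holds there. If q is false, the antecedent forces (q = F, u = F, t = T) or (q = F, u = T, t = T), and (q | t) & t holds there. Either way (q | t) & t holds.

Both implications hold.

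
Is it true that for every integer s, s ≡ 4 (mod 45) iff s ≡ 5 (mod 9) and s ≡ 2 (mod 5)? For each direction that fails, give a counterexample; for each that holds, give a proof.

(⟹) This fails: s = 4 gives 4 ≡ 4 (mod 45) but 4 ≡ 4 (mod 9), so the conjunction on the right does not hold.

(⟸) This fails: s = 32 satisfies both congruences on the right (32 ≡ 5 mod 9 and 32 ≡ 2 mod 5) yet 32 ≡ 32 (mod 45), not 4.

(⇒) fails and (⇐) fails.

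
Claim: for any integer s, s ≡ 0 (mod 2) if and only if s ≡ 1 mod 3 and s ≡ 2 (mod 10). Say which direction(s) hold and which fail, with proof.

(⇐) If s ≡ 1 (mod 3) and s ≡ 2 (mod 10), then by the Chinese remainder theorem s ≡ 22 (mod 30). Since 22 ≡ 0 (mod 2) and 2 ∣ 30, we get s ≡ 0 (mod 2).

(⇒) This fails: s = 0 gives 0 ≡ 0 (mod 2) but 0 ≡ 0 (mod 3), so the conjunction on the right does not hold.

(⇒) fails; (⇐) holds.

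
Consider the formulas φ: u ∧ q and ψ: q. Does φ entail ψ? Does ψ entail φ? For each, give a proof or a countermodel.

[⇐] This fails. Under q = T, u = F, the left side is false but the right side is true.

[⇒] Assume the antecedent. If q is true, q reduces to true regardless of the other variables. If q is false, the antecedent cannot hold. Either way q holds.

Only the forward implication holds.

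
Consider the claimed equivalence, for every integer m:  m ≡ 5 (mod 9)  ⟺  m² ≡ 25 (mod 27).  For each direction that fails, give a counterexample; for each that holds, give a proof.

(⇒) fails and (⇐) fails.

(⟹) This fails: take m = 14. Then 14 ≡ 5 (mod 9), but 14² = 196 ≡ 7 (mod 27), not 25.

(⟸) This fails: take m = 22. Then 22² = 484 ≡ 25 (mod 27), yet 22 ≡ 4 (mod 9), not 5.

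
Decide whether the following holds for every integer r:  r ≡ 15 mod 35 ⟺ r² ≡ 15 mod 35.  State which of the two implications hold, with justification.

Only the forward implication holds.

(→) Suppose r ≡ 15 mod 35. Write r = 35j + 15. Then (35j + 15)² = 1225j² + 1050j + 225 = 35(35j² + 30j + 6) + 15, so r² ≡ 15 (mod 35).

(←) This fails: take r = 20. Then 20² = 400 ≡ 15 (mod 35), yet 20 ≡ 20 (mod 35), not 15.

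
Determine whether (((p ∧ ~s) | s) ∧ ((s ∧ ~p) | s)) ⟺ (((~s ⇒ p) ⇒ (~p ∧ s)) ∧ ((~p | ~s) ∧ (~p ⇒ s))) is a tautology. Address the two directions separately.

The forward direction fails; the converse holds.

(→) This fails. Under s = T, p = T, the left side is true but the right side is false.

(←) Assume the antecedent. If s is true, the consequent reduces to true regardless of the other variables. If s is false, the antecedent cannot hold. Either way the consequent holds.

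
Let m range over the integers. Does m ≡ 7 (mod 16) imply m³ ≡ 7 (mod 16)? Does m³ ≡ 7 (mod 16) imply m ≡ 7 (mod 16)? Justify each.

(⇒) Suppose m ≡ 7 (mod 16). Write m = 16j + 7. Then (16j + 7)³ = 4096j³ + 5376j² + 2352j + 343 = 16(256j³ + 336j² + 147j + 21) + 7, so m³ ≡ 7 (mod 16).

(⇐) Conversely, suppose m³ ≡ 7 (mod 16). The only residue r in {0, …, 15} with r³ ≡ 7 (mod 16) is r = 7, so m ≡ 7 (mod 16).

Both directions hold.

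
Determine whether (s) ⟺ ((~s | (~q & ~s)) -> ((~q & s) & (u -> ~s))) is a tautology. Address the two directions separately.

Converse. Assume the antecedent. If s is true, s reduces to true regardless of the other variables. If s is false, the antecedent cannot hold. Either way s holds.

Forward direction. Assume the antecedent. If s is true, the consequent reduces to true regardless of the other variables. If s is false, the antecedent cannot hold. Either way the consequent holds.

Equivalent; both directions hold.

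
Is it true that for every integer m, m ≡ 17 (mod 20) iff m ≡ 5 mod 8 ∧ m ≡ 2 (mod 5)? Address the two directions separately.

(⟸) If m ≡ 5 (mod 8) and m ≡ 2 (mod 5), then by the Chinese remainder theorem m ≡ 37 (mod 40). Since 37 ≡ 17 (mod 20) and 20 ∣ 40, we get m ≡ 17 (mod 20).

(⟹) This fails: m = 17 gives 17 ≡ 17 (mod 20) but 17 ≡ 1 (mod 8), so the conjunction on the right does not hold.

Not equivalent: only (⇐) holds.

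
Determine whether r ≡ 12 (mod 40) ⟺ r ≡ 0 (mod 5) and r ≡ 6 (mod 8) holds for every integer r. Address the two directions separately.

Both directions fail.

(⇒) This fails: r = 12 gives 12 ≡ 12 (mod 40) but 12 ≡ 2 (mod 5), so the conjunction on the right does not hold.

(⇐) This fails: r = 30 satisfies both congruences on the right (30 ≡ 0 mod 5 and 30 ≡ 6 mod 8) yet 30 ≡ 30 (mod 40), not 12.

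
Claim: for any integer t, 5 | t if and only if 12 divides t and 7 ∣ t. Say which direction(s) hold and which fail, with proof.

(⟹) This fails: take t = 5. Certainly 5 ∣ 5, but 12 ∤ 5.

(⟸) This fails: take t = 84. Both 12 ∣ 84 and 7 ∣ 84, yet 84 is not a multiple of 5 (since 84 = 16·5 + 4), so 5 ∤ 84.

Neither implication holds.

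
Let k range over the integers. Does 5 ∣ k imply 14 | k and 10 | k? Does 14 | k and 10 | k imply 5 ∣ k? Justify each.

Forward direction. This fails: take k = 5. Certainly 5 ∣ 5, but 14 ∤ 5.

Converse. Suppose 14 ∣ k and 10 ∣ k. Any common multiple of 14 and 10 is a multiple of their lcm; here lcm(14, 10) = 14·10/gcd(14, 10) = 140/2 = 70, so 70 ∣ k. Since 5 ∣ 70, it follows that 5 ∣ k.

The forward direction fails; the converse holds.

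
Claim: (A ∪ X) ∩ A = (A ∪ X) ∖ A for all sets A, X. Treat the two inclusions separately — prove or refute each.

(⊆) This inclusion fails. Take A = {1}, X = ∅; then 1 ∈ (A ∪ X) ∩ A but 1 ∉ (A ∪ X) ∖ A.

(⊇) This inclusion fails. Take A = ∅, X = {1}; then 1 ∈ (A ∪ X) ∖ A but 1 ∉ (A ∪ X) ∩ A.

Both inclusions fail.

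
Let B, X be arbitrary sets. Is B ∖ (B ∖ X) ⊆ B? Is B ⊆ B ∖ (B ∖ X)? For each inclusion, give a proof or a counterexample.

Forward inclusion. Let x ∈ B ∖ (B ∖ X). Then x ∈ B ∩ X, from which x ∈ B.

Reverse inclusion. This inclusion fails. Take B = {1}, X = ∅; then 1 ∈ B but 1 ∉ B ∖ (B ∖ X).

Only the forward inclusion holds.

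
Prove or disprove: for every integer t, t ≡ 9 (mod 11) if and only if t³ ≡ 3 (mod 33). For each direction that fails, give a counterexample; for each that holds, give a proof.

(←) The residues r modulo 33 with r³ ≡ 3 (mod 33) are exactly {9}, and each is ≡ 9 (mod 11).

(→) This fails: take t = 20. Then 20 ≡ 9 (mod 11), but 20³ = 8000 ≡ 14 (mod 33), not 3.

Only the reverse direction holds.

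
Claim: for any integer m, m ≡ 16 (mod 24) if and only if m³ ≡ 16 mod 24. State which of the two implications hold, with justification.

Only the forward direction holds.

(⟹) Suppose m ≡ 16 (mod 24). Write m = 24j + 16. Then (24j + 16)³ = 13824j³ + 27648j² + 18432j + 4096 = 24(576j³ + 1152j² + 768j + 170) + 16, so m³ ≡ 16 (mod 24).

(⟸) This fails: take m = 4. Then 4³ = 64 ≡ 16 (mod 24), yet 4 ≡ 4 (mod 24), not 16.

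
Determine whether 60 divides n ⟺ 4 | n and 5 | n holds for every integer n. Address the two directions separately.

(→) If 60 ∣ n, write n = 60q. Since 60 = 15·4, n = 4·(15q), so 4 ∣ n; and since 60 = 12·5, n = 5·(12q), so 5 ∣ n.

(←) This fails: take n = 20. Both 4 ∣ 20 and 5 ∣ 20, yet 20 is not a multiple of 60 (since 20 = 0·60 + 20), so 60 ∤ 20.

Only the forward implication holds.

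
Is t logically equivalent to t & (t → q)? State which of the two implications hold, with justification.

(⇒) fails; (⇐) holds.

(⟹) This fails. Under t = T, q = F, the left side is true but the right side is false.

(⟸) Assume the antecedent. If t is true, t reduces to true regardless of the other variables. If t is false, the antecedent cannot hold. Either way t holds.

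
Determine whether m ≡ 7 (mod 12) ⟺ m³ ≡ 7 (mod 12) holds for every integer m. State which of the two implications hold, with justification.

The biconditional holds.

Converse. Suppose m³ ≡ 7 (mod 12). The only residue r in {0, …, 11} with r³ ≡ 7 (mod 12) is r = 7, so m ≡ 7 (mod 12).

Forward direction. Suppose m ≡ 7 (mod 12). Write m = 12j + 7. Then (12j + 7)³ = 1728j³ + 3024j² + 1764j + 343 = 12(144j³ + 252j² + 147j + 28) + 7, so m³ ≡ 7 (mod 12).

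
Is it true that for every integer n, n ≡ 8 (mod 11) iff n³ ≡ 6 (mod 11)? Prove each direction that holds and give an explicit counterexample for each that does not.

Equivalent; both directions hold.

(⇒) Suppose n ≡ 8 (mod 11). Write n = 11j + 8. Then (11j + 8)³ = 1331j³ + 2904j² + 2112j + 512 = 11(121j³ + 264j² + 192j + 46) + 6, so n³ ≡ 6 (mod 11).

(⇐) For the converse, argue contrapositively. If n ≢ 8 (mod 11), then n is congruent to one of 0, 1, 2, 3, 4, 5, 6, 7, 9, 10 modulo 11, and these give n³ ≡ 0, 1, 8, 5, 9, 4, 7, 2, 3, 10 respectively — never 6.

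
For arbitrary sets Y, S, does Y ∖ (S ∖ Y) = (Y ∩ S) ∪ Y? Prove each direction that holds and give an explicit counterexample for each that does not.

Both inclusions hold; the sets are equal.

(⊇) Let x ∈ (Y ∩ S) ∪ Y. Then either x ∈ Y and x ∉ S; or x ∈ Y ∩ S. In each case x ∈ Y ∖ (S ∖ Y), so (Y ∩ S) ∪ Y ⊆ Y ∖ (S ∖ Y).

(⊆) Let x ∈ Y ∖ (S ∖ Y). Then either x ∈ Y and x ∉ S; or x ∈ Y ∩ S. In each case x ∈ (Y ∩ S) ∪ Y, so Y ∖ (S ∖ Y) ⊆ (Y ∩ S) ∪ Y.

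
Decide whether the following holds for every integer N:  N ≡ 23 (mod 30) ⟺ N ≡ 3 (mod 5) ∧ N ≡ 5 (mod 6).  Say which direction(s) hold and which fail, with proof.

The biconditional holds.

Forward direction. Suppose N ≡ 23 (mod 30); write N = 30j + 23. Since 5 ∣ 30, reducing mod 5 gives N ≡ 23 ≡ 3 (mod 5); since 6 ∣ 30, reducing mod 6 gives N ≡ 23 ≡ 5 (mod 6).

Converse. If N ≡ 3 (mod 5) and N ≡ 5 (mod 6), then by the Chinese remainder theorem N ≡ 23 (mod 30). This is exactly N ≡ 23 (mod 30).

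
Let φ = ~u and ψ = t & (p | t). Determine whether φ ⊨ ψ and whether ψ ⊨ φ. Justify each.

Both directions fail.

[⇒] This fails. Under u = F, t = F, p = F, the left side is true but the right side is false.

[⇐] This fails. Under u = T, t = T, p = F, the left side is false but the right side is true.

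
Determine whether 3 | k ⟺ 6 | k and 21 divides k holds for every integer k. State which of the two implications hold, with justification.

The forward direction fails; the converse holds.

(⇒) This fails: take k = 3. Certainly 3 ∣ 3, but 6 ∤ 3.

(⇐) Suppose 6 ∣ k and 21 ∣ k. Any common multiple of 6 and 21 is a multiple of their lcm; here lcm(6, 21) = 6·21/gcd(6, 21) = 126/3 = 42, so 42 ∣ k. Since 3 ∣ 42, it follows that 3 ∣ k.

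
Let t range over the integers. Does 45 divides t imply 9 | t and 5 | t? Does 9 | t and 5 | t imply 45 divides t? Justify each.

[⇒] If 45 ∣ t, write t = 45q. Since 45 = 5·9, t = 9·(5q), so 9 ∣ t; and since 45 = 9·5, t = 5·(9q), so 5 ∣ t.

[⇐] Suppose 9 ∣ t and 5 ∣ t. Any common multiple of 9 and 5 is a multiple of their lcm; here gcd(9, 5) = 1, so lcm(9, 5) = 9·5 = 45, so 45 ∣ t.

Both implications hold.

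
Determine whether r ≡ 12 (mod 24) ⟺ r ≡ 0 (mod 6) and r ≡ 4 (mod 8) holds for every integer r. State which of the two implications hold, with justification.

(⇒) Suppose r ≡ 12 (mod 24); write r = 24j + 12. Since 6 ∣ 24, reducing mod 6 gives r ≡ 12 ≡ 0 (mod 6); since 8 ∣ 24, reducing mod 8 gives r ≡ 12 ≡ 4 (mod 8).

(⇐) Conversely, if r ≡ 0 (mod 6) and r ≡ 4 (mod 8), then by the Chinese remainder theorem r ≡ 12 (mod 24). This is exactly r ≡ 12 (mod 24).

Equivalent; both directions hold.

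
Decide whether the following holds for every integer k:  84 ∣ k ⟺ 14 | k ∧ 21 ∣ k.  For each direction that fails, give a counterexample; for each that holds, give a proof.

Only the forward direction holds.

(⟹) If 84 ∣ k, write k = 84q. Since 84 = 6·14, k = 14·(6q), so 14 ∣ k; and since 84 = 4·21, k = 21·(4q), so 21 ∣ k.

(⟸) This fails: take k = 42. Both 14 ∣ 42 and 21 ∣ 42, yet 42 is not a multiple of 84 (since 42 = 0·84 + 42), so 84 ∤ 42.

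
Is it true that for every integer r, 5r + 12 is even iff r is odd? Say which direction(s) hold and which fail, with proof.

(⇒) This fails: r = 2 gives 5r + 12 = 22, which is even, but 2 is even, not odd.

(⇐) This also fails: r = 7 is odd, but 5r + 12 = 47 is odd, not even.

Neither direction holds.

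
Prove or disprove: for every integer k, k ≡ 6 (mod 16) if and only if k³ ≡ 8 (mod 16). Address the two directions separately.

Not equivalent: only (⇒) holds.

(⟹) Suppose k ≡ 6 (mod 16). Write k = 16j + 6. Then (16j + 6)³ = 4096j³ + 4608j² + 1728j + 216 = 16(256j³ + 288j² + 108j + 13) + 8, so k³ ≡ 8 (mod 16).

(⟸) This fails: take k = 2. Then 2³ = 8 ≡ 8 (mod 16), yet 2 ≡ 2 (mod 16), not 6.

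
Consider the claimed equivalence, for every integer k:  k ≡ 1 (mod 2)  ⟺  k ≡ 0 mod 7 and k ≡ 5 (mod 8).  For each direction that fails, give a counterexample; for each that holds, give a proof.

(⇒) This fails: k = 1 gives 1 ≡ 1 (mod 2) but 1 ≡ 1 (mod 7), so the conjunction on the right does not hold.

(⇐) Conversely, if k ≡ 0 (mod 7) and k ≡ 5 (mod 8), then by the Chinese remainder theorem k ≡ 21 (mod 56). Since 21 ≡ 1 (mod 2) and 2 ∣ 56, we get k ≡ 1 (mod 2).

(⇒) fails; (⇐) holds.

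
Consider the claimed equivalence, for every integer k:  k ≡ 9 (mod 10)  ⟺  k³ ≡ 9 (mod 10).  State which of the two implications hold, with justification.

Both directions hold; the statement is true.

(→) Suppose k ≡ 9 (mod 10). Write k = 10j + 9. Then (10j + 9)³ = 1000j³ + 2700j² + 2430j + 729 = 10(100j³ + 270j² + 243j + 72) + 9, so k³ ≡ 9 (mod 10).

(←) For the converse, argue contrapositively. If k ≢ 9 (mod 10), then k is congruent to one of 0, 1, 2, 3, 4, 5, 6, 7, 8 modulo 10, and these give k³ ≡ 0, 1, 8, 7, 4, 5, 6, 3, 2 respectively — never 9.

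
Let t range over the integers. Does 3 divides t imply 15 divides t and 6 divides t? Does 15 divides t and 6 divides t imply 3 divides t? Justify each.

Forward direction. This fails: take t = 3. Certainly 3 ∣ 3, but 15 ∤ 3.

Converse. Suppose 15 ∣ t and 6 ∣ t. Any common multiple of 15 and 6 is a multiple of their lcm; here lcm(15, 6) = 15·6/gcd(15, 6) = 90/3 = 30, so 30 ∣ t. Since 3 ∣ 30, it follows that 3 ∣ t.

Only the converse holds.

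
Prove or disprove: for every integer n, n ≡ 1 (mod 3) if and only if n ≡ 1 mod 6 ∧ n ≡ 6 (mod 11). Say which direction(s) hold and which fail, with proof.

Only the reverse direction holds.

(⇒) This fails: n = 1 gives 1 ≡ 1 (mod 3) but 1 ≡ 1 (mod 11), so the conjunction on the right does not hold.

(⇐) Conversely, if n ≡ 1 (mod 6) and n ≡ 6 (mod 11), then by the Chinese remainder theorem n ≡ 61 (mod 66). Since 61 ≡ 1 (mod 3) and 3 ∣ 66, we get n ≡ 1 (mod 3).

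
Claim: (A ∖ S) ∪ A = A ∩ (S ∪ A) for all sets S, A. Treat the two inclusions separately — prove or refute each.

Both inclusions hold.

(⟹) Let x ∈ (A ∖ S) ∪ A. Then either x ∈ A and x ∉ S; or x ∈ S ∩ A. In each case x ∈ A ∩ (S ∪ A), so (A ∖ S) ∪ A ⊆ A ∩ (S ∪ A).

(⟸) Let x ∈ A ∩ (S ∪ A). Then either x ∈ A and x ∉ S; or x ∈ S ∩ A. In each case x ∈ (A ∖ S) ∪ A, so A ∩ (S ∪ A) ⊆ (A ∖ S) ∪ A.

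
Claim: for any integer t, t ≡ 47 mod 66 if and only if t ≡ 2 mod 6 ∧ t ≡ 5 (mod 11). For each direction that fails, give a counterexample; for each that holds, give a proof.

Neither implication holds.

Forward direction. This fails: t = 47 gives 47 ≡ 47 (mod 66) but 47 ≡ 5 (mod 6), so the conjunction on the right does not hold.

Converse. This fails: t = 38 satisfies both congruences on the right (38 ≡ 2 mod 6 and 38 ≡ 5 mod 11) yet 38 ≡ 38 (mod 66), not 47.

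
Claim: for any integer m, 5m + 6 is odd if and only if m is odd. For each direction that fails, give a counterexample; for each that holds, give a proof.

Forward direction. Suppose 5m + 6 is odd. Since 5 is odd, 5m and m have the same parity, so 5m + 6 ≡ m + 6 (mod 2). As 6 is even, 5m + 6 is odd exactly when m is odd. Thus m is odd.

Converse. Suppose m is odd; write m = 2j + 1. Then 5m + 6 = 5·(2j + 1) + 6 = 2·5j + 11, which is odd.

Both directions hold.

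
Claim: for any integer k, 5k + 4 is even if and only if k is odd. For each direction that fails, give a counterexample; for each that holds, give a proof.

(⇒) fails and (⇐) fails.

Forward direction. This fails: k = 2 gives 5k + 4 = 14, which is even, but 2 is even, not odd.

Converse. This also fails: k = 3 is odd, but 5k + 4 = 19 is odd, not even.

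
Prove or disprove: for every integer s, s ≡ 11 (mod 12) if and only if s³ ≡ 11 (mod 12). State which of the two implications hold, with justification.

Equivalent; both directions hold.

(→) Suppose s ≡ 11 (mod 12). Write s = 12j + 11. Then (12j + 11)³ = 1728j³ + 4752j² + 4356j + 1331 = 12(144j³ + 396j² + 363j + 110) + 11, so s³ ≡ 11 (mod 12).

(←) For the converse, argue contrapositively. If s ≢ 11 (mod 12), then s is congruent to one of 0, 1, 2, 3, 4, 5, 6, 7, 8, 9, 10 modulo 12, and these give s³ ≡ 0, 1, 8, 3, 4, 5, 0, 7, 8, 9, 4 respectively — never 11.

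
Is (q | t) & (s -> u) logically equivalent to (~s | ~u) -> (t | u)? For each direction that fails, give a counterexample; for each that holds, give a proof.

Neither implication holds.

Forward direction. This fails. Under q = T, s = F, t = F, u = F, the left side is true but the right side is false.

Converse. This fails. Under q = F, s = T, t = T, u = F, the left side is false but the right side is true.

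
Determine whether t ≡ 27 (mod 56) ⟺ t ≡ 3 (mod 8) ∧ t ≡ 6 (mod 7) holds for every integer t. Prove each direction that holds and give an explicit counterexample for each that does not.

Equivalent; both directions hold.

(⟹) Suppose t ≡ 27 (mod 56); write t = 56j + 27. Since 8 ∣ 56, reducing mod 8 gives t ≡ 27 ≡ 3 (mod 8); since 7 ∣ 56, reducing mod 7 gives t ≡ 27 ≡ 6 (mod 7).

(⟸) Conversely, if t ≡ 3 (mod 8) and t ≡ 6 (mod 7), then by the Chinese remainder theorem t ≡ 27 (mod 56). This is exactly t ≡ 27 (mod 56).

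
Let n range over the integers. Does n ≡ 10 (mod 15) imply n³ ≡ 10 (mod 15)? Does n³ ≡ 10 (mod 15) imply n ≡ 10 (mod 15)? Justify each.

(→) Suppose n ≡ 10 (mod 15). Write n = 15j + 10. Then (15j + 10)³ = 3375j³ + 6750j² + 4500j + 1000 = 15(225j³ + 450j² + 300j + 66) + 10, so n³ ≡ 10 (mod 15).

(←) Conversely, suppose n³ ≡ 10 (mod 15). The only residue r in {0, …, 14} with r³ ≡ 10 (mod 15) is r = 10, so n ≡ 10 (mod 15).

Equivalent; both directions hold.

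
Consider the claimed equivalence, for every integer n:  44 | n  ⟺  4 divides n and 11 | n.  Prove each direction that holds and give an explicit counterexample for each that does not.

Both implications hold.

Forward direction. If 44 ∣ n, write n = 44q. Since 44 = 11·4, n = 4·(11q), so 4 ∣ n; and since 44 = 4·11, n = 11·(4q), so 11 ∣ n.

Converse. Suppose 4 ∣ n and 11 ∣ n. Any common multiple of 4 and 11 is a multiple of their lcm; here gcd(4, 11) = 1, so lcm(4, 11) = 4·11 = 44, so 44 ∣ n.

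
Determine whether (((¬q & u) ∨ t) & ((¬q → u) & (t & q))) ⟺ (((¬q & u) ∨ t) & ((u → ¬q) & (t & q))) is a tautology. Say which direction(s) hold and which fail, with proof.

Not equivalent: only (⇐) holds.

[⇐] Assume the antecedent. If q is true, the antecedent forces (q = T, u = F, t = T), and the consequent holds there. If q is false, the antecedent cannot hold. Either way the consequent holds.

[⇒] This fails. Under q = T, u = T, t = T, the left side is true but the right side is false.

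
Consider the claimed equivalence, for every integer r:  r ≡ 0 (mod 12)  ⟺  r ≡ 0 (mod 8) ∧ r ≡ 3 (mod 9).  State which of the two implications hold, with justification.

[⇒] This fails: r = 0 gives 0 ≡ 0 (mod 12) but 0 ≡ 0 (mod 9), so the conjunction on the right does not hold.

[⇐] Conversely, if r ≡ 0 (mod 8) and r ≡ 3 (mod 9), then by the Chinese remainder theorem r ≡ 48 (mod 72). Since 48 ≡ 0 (mod 12) and 12 ∣ 72, we get r ≡ 0 (mod 12).

Not equivalent: only (⇐) holds.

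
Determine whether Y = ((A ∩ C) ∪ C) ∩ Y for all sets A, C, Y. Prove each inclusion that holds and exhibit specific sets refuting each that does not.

Forward inclusion. This inclusion fails. Take A = ∅, C = ∅, Y = {1}; then 1 ∈ Y but 1 ∉ ((A ∩ C) ∪ C) ∩ Y.

Reverse inclusion. Let x ∈ ((A ∩ C) ∪ C) ∩ Y. Then either x ∈ C ∩ Y and x ∉ A; or x ∈ A ∩ C ∩ Y. In each case x ∈ Y, so ((A ∩ C) ∪ C) ∩ Y ⊆ Y.

(⊆) fails; (⊇) holds.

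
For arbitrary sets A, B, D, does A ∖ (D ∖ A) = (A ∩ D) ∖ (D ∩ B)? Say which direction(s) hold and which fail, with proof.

(⊆) This inclusion fails. Take A = {1}, B = ∅, D = ∅; then 1 ∈ A ∖ (D ∖ A) but 1 ∉ (A ∩ D) ∖ (D ∩ B).

(⊇) Let x ∈ (A ∩ D) ∖ (D ∩ B). Then x ∈ A ∩ D and x ∉ B, from which x ∈ A ∖ (D ∖ A).

Only the reverse inclusion holds.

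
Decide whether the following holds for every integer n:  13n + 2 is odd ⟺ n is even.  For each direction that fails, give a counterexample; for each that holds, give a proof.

[⇒] This fails: n = 5 gives 13n + 2 = 67, which is odd, but 5 is odd, not even.

[⇐] This also fails: n = 6 is even, but 13n + 2 = 80 is even, not odd.

(⇒) fails and (⇐) fails.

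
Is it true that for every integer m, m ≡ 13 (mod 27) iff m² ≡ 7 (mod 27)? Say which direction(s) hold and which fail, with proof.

The forward direction holds; the converse fails.

(→) Suppose m ≡ 13 (mod 27). Write m = 27j + 13. Then (27j + 13)² = 729j² + 702j + 169 = 27(27j² + 26j + 6) + 7, so m² ≡ 7 (mod 27).

(←) This fails: take m = 14. Then 14² = 196 ≡ 7 (mod 27), yet 14 ≡ 14 (mod 27), not 13.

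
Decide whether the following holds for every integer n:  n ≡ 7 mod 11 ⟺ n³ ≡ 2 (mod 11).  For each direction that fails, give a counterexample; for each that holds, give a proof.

(⟹) Suppose n ≡ 7 mod 11. Write n = 11j + 7. Then (11j + 7)³ = 1331j³ + 2541j² + 1617j + 343 = 11(121j³ + 231j² + 147j + 31) + 2, so n³ ≡ 2 (mod 11).

(⟸) For the converse, argue contrapositively. If n ≢ 7 (mod 11), then n is congruent to one of 0, 1, 2, 3, 4, 5, 6, 8, 9, 10 modulo 11, and these give n³ ≡ 0, 1, 8, 5, 9, 4, 7, 6, 3, 10 respectively — never 2.

Equivalent; both directions hold.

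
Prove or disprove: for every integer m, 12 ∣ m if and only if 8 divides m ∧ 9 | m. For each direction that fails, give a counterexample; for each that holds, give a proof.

Only the reverse direction holds.

[⇒] This fails: take m = 12. Certainly 12 ∣ 12, but 8 ∤ 12.

[⇐] Suppose 8 ∣ m and 9 ∣ m. Any common multiple of 8 and 9 is a multiple of their lcm; here gcd(8, 9) = 1, so lcm(8, 9) = 8·9 = 72, so 72 ∣ m. Since 12 ∣ 72, it follows that 12 ∣ m.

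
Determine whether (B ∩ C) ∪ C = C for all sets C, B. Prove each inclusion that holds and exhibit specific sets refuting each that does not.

Both inclusions hold; the sets are equal.

(⊆) Let x ∈ (B ∩ C) ∪ C. Then either x ∈ C and x ∉ B; or x ∈ C ∩ B. In each case x ∈ C, so (B ∩ C) ∪ C ⊆ C.

(⊇) Let x ∈ C. Then either x ∈ C and x ∉ B; or x ∈ C ∩ B. In each case x ∈ (B ∩ C) ∪ C, so C ⊆ (B ∩ C) ∪ C.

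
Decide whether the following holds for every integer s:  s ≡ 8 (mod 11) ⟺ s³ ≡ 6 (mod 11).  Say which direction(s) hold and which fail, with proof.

(→) Suppose s ≡ 8 (mod 11). Write s = 11j + 8. Then (11j + 8)³ = 1331j³ + 2904j² + 2112j + 512 = 11(121j³ + 264j² + 192j + 46) + 6, so s³ ≡ 6 (mod 11).

(←) For the converse, argue contrapositively. If s ≢ 8 (mod 11), then s is congruent to one of 0, 1, 2, 3, 4, 5, 6, 7, 9, 10 modulo 11, and these give s³ ≡ 0, 1, 8, 5, 9, 4, 7, 2, 3, 10 respectively — never 6.

Equivalent; both directions hold.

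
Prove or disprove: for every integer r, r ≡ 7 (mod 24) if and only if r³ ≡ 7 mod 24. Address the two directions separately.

Forward direction. Suppose r ≡ 7 (mod 24). Write r = 24j + 7. Then (24j + 7)³ = 13824j³ + 12096j² + 3528j + 343 = 24(576j³ + 504j² + 147j + 14) + 7, so r³ ≡ 7 (mod 24).

Converse. Suppose r³ ≡ 7 (mod 24). The only residue r in {0, …, 23} with r³ ≡ 7 (mod 24) is r = 7, so r ≡ 7 (mod 24).

Both directions hold; the statement is true.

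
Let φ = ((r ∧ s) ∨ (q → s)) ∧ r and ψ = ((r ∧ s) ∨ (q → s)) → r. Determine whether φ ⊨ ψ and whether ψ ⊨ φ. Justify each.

[⇐] This fails. Under q = T, s = F, r = F, the left side is false but the right side is true.

[⇒] Assume the antecedent. If q is true, the antecedent forces (q = T, s = T, r = T), and ((r ∧ s) ∨ (q → s)) → r holds there. If q is false, the antecedent forces (q = F, s = F, r = T) or (q = F, s = T, r = T), and ((r ∧ s) ∨ (q → s)) → r holds there. Either way ((r ∧ s) ∨ (q → s)) → r holds.

(⇒) holds; (⇐) fails.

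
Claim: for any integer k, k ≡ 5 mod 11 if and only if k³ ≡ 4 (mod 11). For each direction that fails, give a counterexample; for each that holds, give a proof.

Both directions hold; the statement is true.

(→) Suppose k ≡ 5 mod 11. Write k = 11j + 5. Then (11j + 5)³ = 1331j³ + 1815j² + 825j + 125 = 11(121j³ + 165j² + 75j + 11) + 4, so k³ ≡ 4 (mod 11).

(←) For the converse, argue contrapositively. If k ≢ 5 (mod 11), then k is congruent to one of 0, 1, 2, 3, 4, 6, 7, 8, 9, 10 modulo 11, and these give k³ ≡ 0, 1, 8, 5, 9, 7, 2, 6, 3, 10 respectively — never 4.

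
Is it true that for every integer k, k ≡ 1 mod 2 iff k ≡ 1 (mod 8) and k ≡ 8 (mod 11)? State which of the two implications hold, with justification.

(⇐) If k ≡ 1 (mod 8) and k ≡ 8 (mod 11), then by the Chinese remainder theorem k ≡ 41 (mod 88). Since 41 ≡ 1 (mod 2) and 2 ∣ 88, we get k ≡ 1 (mod 2).

(⇒) This fails: k = 1 gives 1 ≡ 1 (mod 2) but 1 ≡ 1 (mod 11), so the conjunction on the right does not hold.

Only the reverse direction holds.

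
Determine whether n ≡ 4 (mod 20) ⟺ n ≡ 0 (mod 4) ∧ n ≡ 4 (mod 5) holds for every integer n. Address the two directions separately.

Equivalent; both directions hold.

(⟹) Suppose n ≡ 4 (mod 20); write n = 20j + 4. Since 4 ∣ 20, reducing mod 4 gives n ≡ 4 ≡ 0 (mod 4); since 5 ∣ 20, reducing mod 5 gives n ≡ 4 (mod 5).

(⟸) Conversely, if n ≡ 0 (mod 4) and n ≡ 4 (mod 5), then by the Chinese remainder theorem n ≡ 4 (mod 20). This is exactly n ≡ 4 (mod 20).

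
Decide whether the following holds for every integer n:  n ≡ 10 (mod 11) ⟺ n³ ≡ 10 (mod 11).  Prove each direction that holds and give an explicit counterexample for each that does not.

Both directions hold.

(⇒) Suppose n ≡ 10 (mod 11). Write n = 11j + 10. Then (11j + 10)³ = 1331j³ + 3630j² + 3300j + 1000 = 11(121j³ + 330j² + 300j + 90) + 10, so n³ ≡ 10 (mod 11).

(⇐) Conversely, suppose n³ ≡ 10 (mod 11). The only residue r in {0, …, 10} with r³ ≡ 10 (mod 11) is r = 10, so n ≡ 10 (mod 11).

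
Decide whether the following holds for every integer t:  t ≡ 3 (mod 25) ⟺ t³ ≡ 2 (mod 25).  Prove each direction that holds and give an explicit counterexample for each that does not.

(→) Suppose t ≡ 3 (mod 25). Write t = 25j + 3. Then (25j + 3)³ = 15625j³ + 5625j² + 675j + 27 = 25(625j³ + 225j² + 27j + 1) + 2, so t³ ≡ 2 (mod 25).

(←) Conversely, suppose t³ ≡ 2 (mod 25). The only residue r in {0, …, 24} with r³ ≡ 2 (mod 25) is r = 3, so t ≡ 3 (mod 25).

Both directions hold; the statement is true.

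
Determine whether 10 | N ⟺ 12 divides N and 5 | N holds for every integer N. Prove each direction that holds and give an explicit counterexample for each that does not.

Not equivalent: only (⇐) holds.

Converse. Suppose 12 ∣ N and 5 ∣ N. Any common multiple of 12 and 5 is a multiple of their lcm; here gcd(12, 5) = 1, so lcm(12, 5) = 12·5 = 60, so 60 ∣ N. Since 10 ∣ 60, it follows that 10 ∣ N.

Forward direction. This fails: take N = 10. Certainly 10 ∣ 10, but 12 ∤ 10.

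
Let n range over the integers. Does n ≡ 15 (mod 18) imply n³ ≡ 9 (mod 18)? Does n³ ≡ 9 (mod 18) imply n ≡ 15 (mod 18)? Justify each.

(⇒) Suppose n ≡ 15 (mod 18). Write n = 18j + 15. Then (18j + 15)³ = 5832j³ + 14580j² + 12150j + 3375 = 18(324j³ + 810j² + 675j + 187) + 9, so n³ ≡ 9 (mod 18).

(⇐) This fails: take n = 3. Then 3³ = 27 ≡ 9 (mod 18), yet 3 ≡ 3 (mod 18), not 15.

(⇒) holds; (⇐) fails.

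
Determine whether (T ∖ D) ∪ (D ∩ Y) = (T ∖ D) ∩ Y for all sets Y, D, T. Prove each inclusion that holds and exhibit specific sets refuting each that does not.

(⟸) Let x ∈ (T ∖ D) ∩ Y. Then x ∈ Y ∩ T and x ∉ D, from which x ∈ (T ∖ D) ∪ (D ∩ Y).

(⟹) This inclusion fails. Take Y = {1}, D = {1}, T = ∅; then 1 ∈ (T ∖ D) ∪ (D ∩ Y) but 1 ∉ (T ∖ D) ∩ Y.

Only the reverse inclusion holds.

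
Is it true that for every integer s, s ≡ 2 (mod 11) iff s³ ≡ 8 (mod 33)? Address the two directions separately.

(→) This fails: take s = 13. Then 13 ≡ 2 (mod 11), but 13³ = 2197 ≡ 19 (mod 33), not 8.

(←) Conversely, the residues r modulo 33 with r³ ≡ 8 (mod 33) are exactly {2}, and each is ≡ 2 (mod 11).

(⇒) fails; (⇐) holds.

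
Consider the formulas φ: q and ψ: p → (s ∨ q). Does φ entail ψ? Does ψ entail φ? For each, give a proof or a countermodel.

Forward direction. Assume the antecedent. If s is true, p → (s ∨ q) reduces to true regardless of the other variables. If s is false, the antecedent forces (s = F, p = F, q = T) or (s = F, p = T, q = T), and p → (s ∨ q) holds there. Either way p → (s ∨ q) holds.

Converse. This fails. Under s = F, p = F, q = F, the left side is false but the right side is true.

Only the forward direction holds.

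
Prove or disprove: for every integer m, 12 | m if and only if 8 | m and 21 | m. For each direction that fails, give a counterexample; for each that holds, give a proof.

(→) This fails: take m = 12. Certainly 12 ∣ 12, but 8 ∤ 12.

(←) Suppose 8 ∣ m and 21 ∣ m. Any common multiple of 8 and 21 is a multiple of their lcm; here gcd(8, 21) = 1, so lcm(8, 21) = 8·21 = 168, so 168 ∣ m. Since 12 ∣ 168, it follows that 12 ∣ m.

The forward direction fails; the converse holds.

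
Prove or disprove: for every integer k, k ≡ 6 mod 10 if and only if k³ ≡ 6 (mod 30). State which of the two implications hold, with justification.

(⇒) This fails: take k = 16. Then 16 ≡ 6 (mod 10), but 16³ = 4096 ≡ 16 (mod 30), not 6.

(⇐) Conversely, the residues r modulo 30 with r³ ≡ 6 (mod 30) are exactly {6}, and each is ≡ 6 (mod 10).

Not equivalent: only (⇐) holds.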